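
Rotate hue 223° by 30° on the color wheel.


New hue = (H + rotation) mod 360
New hue = (223 + 30) mod 360
= 253 mod 360
= 253°


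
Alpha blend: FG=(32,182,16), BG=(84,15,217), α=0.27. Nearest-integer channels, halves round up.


C = α×F + (1-α)×B, with 1-α = 0.73
R: 0.27×32 + 0.73×84 = 8.64 + 61.32 = 69.96 → 70
G: 0.27×182 + 0.73×15 = 49.14 + 10.95 = 60.09 → 60
B: 0.27×16 + 0.73×217 = 4.32 + 158.41 = 162.73 → 163
= RGB(70, 60, 163)


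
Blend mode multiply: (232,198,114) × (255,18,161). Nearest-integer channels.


Multiply: C = A×B/255, rounded to nearest integer
R: 232×255/255 = 59160/255 ≈ 232.000 → 232
G: 198×18/255 = 3564/255 ≈ 13.976 → 14
B: 114×161/255 = 18354/255 ≈ 71.976 → 72
= RGB(232, 14, 72)


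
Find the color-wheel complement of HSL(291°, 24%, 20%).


Complement = opposite side of color wheel = hue + 180°
H' = (291 + 180) mod 360 = 111°
S and L unchanged.
= HSL(111°, 24%, 20%)


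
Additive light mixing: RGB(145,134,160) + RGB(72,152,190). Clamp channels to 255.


Additive: each channel = min(255, C₁+C₂)
R: 145+72 = 217 → 217
G: 134+152 = 286 → 255
B: 160+190 = 350 → 255
= RGB(217, 255, 255)


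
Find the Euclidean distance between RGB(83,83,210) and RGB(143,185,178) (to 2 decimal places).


d = √[(R₁-R₂)² + (G₁-G₂)² + (B₁-B₂)²]
d = √[(83-143)² + (83-185)² + (210-178)²]
d = √[3600 + 10404 + 1024]
d = √15028
d ≈ 122.59


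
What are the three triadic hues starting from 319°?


Triadic: equally spaced at 120° intervals
H1 = 319°
H2 = (319 + 120) mod 360 = 79°
H3 = (319 + 240) mod 360 = 199°
Triadic = 319°, 79°, 199°


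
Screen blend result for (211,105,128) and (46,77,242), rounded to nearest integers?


Screen: C = 255 - (255-A)×(255-B)/255, rounded to nearest integer
R: 255 - (255-211)×(255-46)/255 = 255 - 9196/255 ≈ 255 - 36.063 = 218.937 → 219
G: 255 - (255-105)×(255-77)/255 = 255 - 26700/255 ≈ 255 - 104.706 = 150.294 → 150
B: 255 - (255-128)×(255-242)/255 = 255 - 1651/255 ≈ 255 - 6.475 = 248.525 → 249
= RGB(219, 150, 249)


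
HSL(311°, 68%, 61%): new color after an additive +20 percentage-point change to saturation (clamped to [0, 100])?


Original S = 68%
Adjustment = +20 percentage points
New S = 68 + (20) = 88
Clamp to [0, 100] → 88
= HSL(311°, 88%, 61%)


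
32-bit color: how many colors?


Colors = 2^bits = 2^32
= 4,294,967,296 colors


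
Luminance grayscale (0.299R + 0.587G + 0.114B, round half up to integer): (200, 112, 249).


Gray = 0.299×R + 0.587×G + 0.114×B
Gray = 0.299×200 + 0.587×112 + 0.114×249
Gray = 59.800 + 65.744 + 28.386
Gray = 153.930 → round half up → 154
Gray = 154


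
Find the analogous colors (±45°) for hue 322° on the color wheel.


Base hue: 322°
Left analog: (322 - 45) mod 360 = 277°
Right analog: (322 + 45) mod 360 = 7°
Analogous hues = 277° and 7°


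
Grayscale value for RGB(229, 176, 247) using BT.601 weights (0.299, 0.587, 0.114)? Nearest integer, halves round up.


Gray = 0.299×R + 0.587×G + 0.114×B
Gray = 0.299×229 + 0.587×176 + 0.114×247
Gray = 68.471 + 103.312 + 28.158
Gray = 199.941 → round half up → 200
Gray = 200


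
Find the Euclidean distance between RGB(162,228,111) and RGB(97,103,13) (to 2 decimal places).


d = √[(R₁-R₂)² + (G₁-G₂)² + (B₁-B₂)²]
d = √[(162-97)² + (228-103)² + (111-13)²]
d = √[4225 + 15625 + 9604]
d = √29454
d ≈ 171.62


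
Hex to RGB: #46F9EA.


46 → 70 (R)
F9 → 249 (G)
EA → 234 (B)
= RGB(70, 249, 234)


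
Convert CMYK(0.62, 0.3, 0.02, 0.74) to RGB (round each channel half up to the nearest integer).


R = 255 × (1-C) × (1-K) = 255 × 0.38 × 0.26 = 25.194 → 25
G = 255 × (1-M) × (1-K) = 255 × 0.70 × 0.26 = 46.41 → 46
B = 255 × (1-Y) × (1-K) = 255 × 0.98 × 0.26 = 64.974 → 65
= RGB(25, 46, 65)


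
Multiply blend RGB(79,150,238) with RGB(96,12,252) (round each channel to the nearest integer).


Multiply: C = A×B/255, rounded to nearest integer
R: 79×96/255 = 7584/255 ≈ 29.741 → 30
G: 150×12/255 = 1800/255 ≈ 7.059 → 7
B: 238×252/255 = 59976/255 ≈ 235.200 → 235
= RGB(30, 7, 235)


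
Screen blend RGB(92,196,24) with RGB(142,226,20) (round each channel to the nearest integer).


Screen: C = 255 - (255-A)×(255-B)/255, rounded to nearest integer
R: 255 - (255-92)×(255-142)/255 = 255 - 18419/255 ≈ 255 - 72.231 = 182.769 → 183
G: 255 - (255-196)×(255-226)/255 = 255 - 1711/255 ≈ 255 - 6.710 = 248.290 → 248
B: 255 - (255-24)×(255-20)/255 = 255 - 54285/255 ≈ 255 - 212.882 = 42.118 → 42
= RGB(183, 248, 42)


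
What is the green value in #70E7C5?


Color: #70E7C5
R = 70 = 112
G = E7 = 231
B = C5 = 197
Green = 231


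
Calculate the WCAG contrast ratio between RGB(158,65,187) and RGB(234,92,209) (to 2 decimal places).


Linearize each sRGB channel c=v/255: c/12.92 if c ≤ 0.04045 else ((c+0.055)/1.055)^2.4
L = 0.2126×R_lin + 0.7152×G_lin + 0.0722×B_lin
Color 1 (158,65,187):
  R=158: 158/255≈0.6196 > 0.04045 → ((0.6196+0.055)/1.055)^2.4 ≈ 0.34191
  G=65: 65/255≈0.2549 > 0.04045 → ((0.2549+0.055)/1.055)^2.4 ≈ 0.05286
  B=187: 187/255≈0.7333 > 0.04045 → ((0.7333+0.055)/1.055)^2.4 ≈ 0.49693
  L1 = 0.2126×0.34191 + 0.7152×0.05286 + 0.0722×0.49693 ≈ 0.14638
Color 2 (234,92,209):
  R=234: 234/255≈0.9176 > 0.04045 → ((0.9176+0.055)/1.055)^2.4 ≈ 0.82279
  G=92: 92/255≈0.3608 > 0.04045 → ((0.3608+0.055)/1.055)^2.4 ≈ 0.10702
  B=209: 209/255≈0.8196 > 0.04045 → ((0.8196+0.055)/1.055)^2.4 ≈ 0.63760
  L2 = 0.2126×0.82279 + 0.7152×0.10702 + 0.0722×0.63760 ≈ 0.29750
Lighter = 0.29750, Darker = 0.14638
Ratio = (L_lighter + 0.05) / (L_darker + 0.05)
Ratio = (0.29750 + 0.05) / (0.14638 + 0.05) = 0.34750 / 0.19638 ≈ 1.7696
Ratio ≈ 1.77:1


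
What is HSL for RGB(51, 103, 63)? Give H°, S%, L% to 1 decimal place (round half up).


Normalize: R'=51/255≈0.2000, G'=103/255≈0.4039, B'=63/255≈0.2471
Max=103/255, Min=51/255, Δ=Max-Min=52/255
L = (Max+Min)/2 = (103+51)/510 = 154/510 = 0.30196… → L = 30.2%
L ≤ 0.5 → S = Δ/(Max+Min) = 52/(103+51) = 52/154 = 0.33766… → S = 33.8%
(the 1/255 factors cancel in S and H, so raw channel differences can be used)
Max is G' → H = 60 × ((B-R)/Δ + 2) = 60 × ((63-51)/52 + 2)
  12/52 + 2 = 0.2307… + 2 = 2.2307…
  H = 60 × 2.2307… = 133.846…° → H = 133.8°
= HSL(133.8°, 33.8%, 30.2%)


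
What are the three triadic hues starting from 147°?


Triadic: equally spaced at 120° intervals
H1 = 147°
H2 = (147 + 120) mod 360 = 267°
H3 = (147 + 240) mod 360 = 27°
Triadic = 147°, 267°, 27°


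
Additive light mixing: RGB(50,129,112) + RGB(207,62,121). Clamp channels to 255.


Additive: each channel = min(255, C₁+C₂)
R: 50+207 = 257 → 255
G: 129+62 = 191 → 191
B: 112+121 = 233 → 233
= RGB(255, 191, 233)


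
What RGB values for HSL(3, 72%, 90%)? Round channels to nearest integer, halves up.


H=3°, S=0.72, L=0.90
C = (1-|2L-1|)×S = (1-|0.80|)×0.72 = 0.144
H' = H/60 = 3/60 ≈ 0.0500; X = C×(1-|H' mod 2 - 1|) = 0.0072
m = L - C/2 = 0.90 - 0.072 = 0.828
Sector ⌊H'⌋ = 0 → (R',G',B') = (0.144, 0.0072, 0.0)
RGB = ((R'+m)×255, (G'+m)×255, (B'+m)×255) = (247.86, 212.976, 211.14)
Round half up → RGB(248, 213, 211)


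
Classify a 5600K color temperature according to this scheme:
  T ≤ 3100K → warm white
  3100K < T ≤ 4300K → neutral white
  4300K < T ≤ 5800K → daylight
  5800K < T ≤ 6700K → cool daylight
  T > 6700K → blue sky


Temperature: 5600K
4300K < 5600K ≤ 5800K → daylight
Classification: daylight


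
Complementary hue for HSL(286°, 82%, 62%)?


Complement = opposite side of color wheel = hue + 180°
H' = (286 + 180) mod 360 = 106°
S and L unchanged.
= HSL(106°, 82%, 62%)


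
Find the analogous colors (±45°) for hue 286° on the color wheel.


Base hue: 286°
Left analog: (286 - 45) mod 360 = 241°
Right analog: (286 + 45) mod 360 = 331°
Analogous hues = 241° and 331°


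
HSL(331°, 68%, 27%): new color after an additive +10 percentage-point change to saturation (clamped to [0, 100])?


Original S = 68%
Adjustment = +10 percentage points
New S = 68 + (10) = 78
Clamp to [0, 100] → 78
= HSL(331°, 78%, 27%)


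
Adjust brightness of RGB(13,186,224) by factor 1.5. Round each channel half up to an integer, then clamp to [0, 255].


Multiply each channel by 1.5, round half up, clamp to [0, 255]
R: 13×1.5 = 19.5 → round → 20
G: 186×1.5 = 279 → clamp → 255
B: 224×1.5 = 336 → clamp → 255
= RGB(20, 255, 255)


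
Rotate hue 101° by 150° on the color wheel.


New hue = (H + rotation) mod 360
New hue = (101 + 150) mod 360
= 251 mod 360
= 251°


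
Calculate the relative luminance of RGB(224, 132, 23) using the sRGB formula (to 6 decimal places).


Linearize each channel (sRGB transfer function): c = v/255; c_lin = c/12.92 if c ≤ 0.04045, else ((c+0.055)/1.055)^2.4
  R: 224/255 ≈ 0.878431 > 0.04045 → ((0.878431+0.055)/1.055)^2.4 ≈ 0.745404
  G: 132/255 ≈ 0.517647 > 0.04045 → ((0.517647+0.055)/1.055)^2.4 ≈ 0.230740
  B: 23/255 ≈ 0.090196 > 0.04045 → ((0.090196+0.055)/1.055)^2.4 ≈ 0.008568
R_lin = 0.745404, G_lin = 0.230740, B_lin = 0.008568
L = 0.2126×R + 0.7152×G + 0.0722×B
L = 0.2126×0.745404 + 0.7152×0.230740 + 0.0722×0.008568
L ≈ 0.324117


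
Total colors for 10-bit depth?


Colors = 2^bits = 2^10
= 1,024 colors


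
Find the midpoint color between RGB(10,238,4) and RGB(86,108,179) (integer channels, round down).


Midpoint: each channel = ⌊(C₁+C₂)/2⌋
R: ⌊(10+86)/2⌋ = 48
G: ⌊(238+108)/2⌋ = 173
B: ⌊(4+179)/2⌋ = 91
= RGB(48, 173, 91)


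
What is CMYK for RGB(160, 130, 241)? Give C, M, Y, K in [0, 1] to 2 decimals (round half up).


R'=160/255≈0.6275, G'=130/255≈0.5098, B'=241/255≈0.9451
K = 1 - max(R',G',B') = 1 - 241/255 = 14/255 = 0.05490… → 0.05
(1-R'-K)/(1-K) simplifies to (max-R)/max with max = 241:
C = (241-160)/241 = 81/241 = 0.33609… → 0.34
M = (241-130)/241 = 111/241 = 0.46058… → 0.46
Y = (241-241)/241 = 0/241 = 0 → 0.00
= CMYK(0.34, 0.46, 0.00, 0.05)


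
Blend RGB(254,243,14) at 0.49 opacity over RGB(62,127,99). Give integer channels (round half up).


C = α×F + (1-α)×B, with 1-α = 0.51
R: 0.49×254 + 0.51×62 = 124.46 + 31.62 = 156.08 → 156
G: 0.49×243 + 0.51×127 = 119.07 + 64.77 = 183.84 → 184
B: 0.49×14 + 0.51×99 = 6.86 + 50.49 = 57.35 → 57
= RGB(156, 184, 57)


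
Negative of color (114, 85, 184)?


Invert: (255-R, 255-G, 255-B)
R: 255-114 = 141
G: 255-85 = 170
B: 255-184 = 71
= RGB(141, 170, 71)


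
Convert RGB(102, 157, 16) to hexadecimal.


R = 102 → 66 (hex)
G = 157 → 9D (hex)
B = 16 → 10 (hex)
Hex = #669D10


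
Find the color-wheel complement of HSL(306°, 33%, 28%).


Complement = opposite side of color wheel = hue + 180°
H' = (306 + 180) mod 360 = 126°
S and L unchanged.
= HSL(126°, 33%, 28%)


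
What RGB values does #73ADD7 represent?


73 → 115 (R)
AD → 173 (G)
D7 → 215 (B)
= RGB(115, 173, 215)


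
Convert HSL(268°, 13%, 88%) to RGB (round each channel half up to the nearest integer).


H=268°, S=0.13, L=0.88
C = (1-|2L-1|)×S = (1-|0.76|)×0.13 = 0.0312
H' = H/60 = 268/60 ≈ 4.4667; X = C×(1-|H' mod 2 - 1|) = 0.01456
m = L - C/2 = 0.88 - 0.0156 = 0.8644
Sector ⌊H'⌋ = 4 → (R',G',B') = (0.01456, 0.0, 0.0312)
RGB = ((R'+m)×255, (G'+m)×255, (B'+m)×255) = (224.1348, 220.422, 228.378)
Round half up → RGB(224, 220, 228)


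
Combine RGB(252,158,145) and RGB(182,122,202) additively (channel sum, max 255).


Additive: each channel = min(255, C₁+C₂)
R: 252+182 = 434 → 255
G: 158+122 = 280 → 255
B: 145+202 = 347 → 255
= RGB(255, 255, 255)


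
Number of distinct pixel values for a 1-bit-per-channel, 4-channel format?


Total bits = 1 bits/channel × 4 channels = 4 bits
Distinct pixel values = 2^4
= 16 pixel values


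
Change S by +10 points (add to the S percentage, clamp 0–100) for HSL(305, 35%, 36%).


Original S = 35%
Adjustment = +10 percentage points
New S = 35 + (10) = 45
Clamp to [0, 100] → 45
= HSL(305°, 45%, 36%)


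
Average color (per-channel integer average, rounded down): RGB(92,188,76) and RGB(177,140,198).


Midpoint: each channel = ⌊(C₁+C₂)/2⌋
R: ⌊(92+177)/2⌋ = 134
G: ⌊(188+140)/2⌋ = 164
B: ⌊(76+198)/2⌋ = 137
= RGB(134, 164, 137)


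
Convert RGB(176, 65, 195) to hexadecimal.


R = 176 → B0 (hex)
G = 65 → 41 (hex)
B = 195 → C3 (hex)
Hex = #B041C3


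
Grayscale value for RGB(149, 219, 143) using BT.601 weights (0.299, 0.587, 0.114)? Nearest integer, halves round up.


Gray = 0.299×R + 0.587×G + 0.114×B
Gray = 0.299×149 + 0.587×219 + 0.114×143
Gray = 44.551 + 128.553 + 16.302
Gray = 189.406 → round half up → 189
Gray = 189


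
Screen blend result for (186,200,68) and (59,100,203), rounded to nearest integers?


Screen: C = 255 - (255-A)×(255-B)/255, rounded to nearest integer
R: 255 - (255-186)×(255-59)/255 = 255 - 13524/255 ≈ 255 - 53.035 = 201.965 → 202
G: 255 - (255-200)×(255-100)/255 = 255 - 8525/255 ≈ 255 - 33.431 = 221.569 → 222
B: 255 - (255-68)×(255-203)/255 = 255 - 9724/255 ≈ 255 - 38.133 = 216.867 → 217
= RGB(202, 222, 217)


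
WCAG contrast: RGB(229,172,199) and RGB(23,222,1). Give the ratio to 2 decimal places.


Linearize each sRGB channel c=v/255: c/12.92 if c ≤ 0.04045 else ((c+0.055)/1.055)^2.4
L = 0.2126×R_lin + 0.7152×G_lin + 0.0722×B_lin
Color 1 (229,172,199):
  R=229: 229/255≈0.8980 > 0.04045 → ((0.8980+0.055)/1.055)^2.4 ≈ 0.78354
  G=172: 172/255≈0.6745 > 0.04045 → ((0.6745+0.055)/1.055)^2.4 ≈ 0.41254
  B=199: 199/255≈0.7804 > 0.04045 → ((0.7804+0.055)/1.055)^2.4 ≈ 0.57112
  L1 = 0.2126×0.78354 + 0.7152×0.41254 + 0.0722×0.57112 ≈ 0.50287
Color 2 (23,222,1):
  R=23: 23/255≈0.0902 > 0.04045 → ((0.0902+0.055)/1.055)^2.4 ≈ 0.00857
  G=222: 222/255≈0.8706 > 0.04045 → ((0.8706+0.055)/1.055)^2.4 ≈ 0.73046
  B=1: 1/255≈0.0039 ≤ 0.04045 → 0.0039/12.92 ≈ 0.00030
  L2 = 0.2126×0.00857 + 0.7152×0.73046 + 0.0722×0.00030 ≈ 0.52427
Lighter = 0.52427, Darker = 0.50287
Ratio = (L_lighter + 0.05) / (L_darker + 0.05)
Ratio = (0.52427 + 0.05) / (0.50287 + 0.05) = 0.57427 / 0.55287 ≈ 1.0387
Ratio ≈ 1.04:1


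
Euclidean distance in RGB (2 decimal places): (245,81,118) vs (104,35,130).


d = √[(R₁-R₂)² + (G₁-G₂)² + (B₁-B₂)²]
d = √[(245-104)² + (81-35)² + (118-130)²]
d = √[19881 + 2116 + 144]
d = √22141
d ≈ 148.80


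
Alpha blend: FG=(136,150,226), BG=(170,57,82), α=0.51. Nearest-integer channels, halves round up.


C = α×F + (1-α)×B, with 1-α = 0.49
R: 0.51×136 + 0.49×170 = 69.36 + 83.30 = 152.66 → 153
G: 0.51×150 + 0.49×57 = 76.50 + 27.93 = 104.43 → 104
B: 0.51×226 + 0.49×82 = 115.26 + 40.18 = 155.44 → 155
= RGB(153, 104, 155)


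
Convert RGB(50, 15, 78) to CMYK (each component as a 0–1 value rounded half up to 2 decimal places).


R'=50/255≈0.1961, G'=15/255≈0.0588, B'=78/255≈0.3059
K = 1 - max(R',G',B') = 1 - 78/255 = 177/255 = 0.69411… → 0.69
(1-R'-K)/(1-K) simplifies to (max-R)/max with max = 78:
C = (78-50)/78 = 28/78 = 0.35897… → 0.36
M = (78-15)/78 = 63/78 = 0.80769… → 0.81
Y = (78-78)/78 = 0/78 = 0 → 0.00
= CMYK(0.36, 0.81, 0.00, 0.69)


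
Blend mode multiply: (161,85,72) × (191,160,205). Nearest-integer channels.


Multiply: C = A×B/255, rounded to nearest integer
R: 161×191/255 = 30751/255 ≈ 120.592 → 121
G: 85×160/255 = 13600/255 ≈ 53.333 → 53
B: 72×205/255 = 14760/255 ≈ 57.882 → 58
= RGB(121, 53, 58)


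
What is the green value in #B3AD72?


Color: #B3AD72
R = B3 = 179
G = AD = 173
B = 72 = 114
Green = 173


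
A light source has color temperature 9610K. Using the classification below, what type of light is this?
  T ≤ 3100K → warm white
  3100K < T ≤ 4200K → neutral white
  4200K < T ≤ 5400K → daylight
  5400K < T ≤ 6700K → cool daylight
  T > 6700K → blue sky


Temperature: 9610K
9610K > 6700K → blue sky
Classification: blue sky


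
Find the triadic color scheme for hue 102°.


Triadic: equally spaced at 120° intervals
H1 = 102°
H2 = (102 + 120) mod 360 = 222°
H3 = (102 + 240) mod 360 = 342°
Triadic = 102°, 222°, 342°


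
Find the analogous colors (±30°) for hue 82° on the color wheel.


Base hue: 82°
Left analog: (82 - 30) mod 360 = 52°
Right analog: (82 + 30) mod 360 = 112°
Analogous hues = 52° and 112°


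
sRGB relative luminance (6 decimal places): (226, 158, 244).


Linearize each channel (sRGB transfer function): c = v/255; c_lin = c/12.92 if c ≤ 0.04045, else ((c+0.055)/1.055)^2.4
  R: 226/255 ≈ 0.886275 > 0.04045 → ((0.886275+0.055)/1.055)^2.4 ≈ 0.760525
  G: 158/255 ≈ 0.619608 > 0.04045 → ((0.619608+0.055)/1.055)^2.4 ≈ 0.341914
  B: 244/255 ≈ 0.956863 > 0.04045 → ((0.956863+0.055)/1.055)^2.4 ≈ 0.904661
R_lin = 0.760525, G_lin = 0.341914, B_lin = 0.904661
L = 0.2126×R + 0.7152×G + 0.0722×B
L = 0.2126×0.760525 + 0.7152×0.341914 + 0.0722×0.904661
L ≈ 0.471541


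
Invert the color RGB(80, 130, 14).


Invert: (255-R, 255-G, 255-B)
R: 255-80 = 175
G: 255-130 = 125
B: 255-14 = 241
= RGB(175, 125, 241)


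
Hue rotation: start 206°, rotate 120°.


New hue = (H + rotation) mod 360
New hue = (206 + 120) mod 360
= 326 mod 360
= 326°


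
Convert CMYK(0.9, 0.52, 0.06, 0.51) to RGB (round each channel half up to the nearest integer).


R = 255 × (1-C) × (1-K) = 255 × 0.10 × 0.49 = 12.495 → 12
G = 255 × (1-M) × (1-K) = 255 × 0.48 × 0.49 = 59.976 → 60
B = 255 × (1-Y) × (1-K) = 255 × 0.94 × 0.49 = 117.453 → 117
= RGB(12, 60, 117)


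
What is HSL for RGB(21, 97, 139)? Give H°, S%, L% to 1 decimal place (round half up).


Normalize: R'=21/255≈0.0824, G'=97/255≈0.3804, B'=139/255≈0.5451
Max=139/255, Min=21/255, Δ=Max-Min=118/255
L = (Max+Min)/2 = (139+21)/510 = 160/510 = 0.31372… → L = 31.4%
L ≤ 0.5 → S = Δ/(Max+Min) = 118/(139+21) = 118/160 = 0.7375 → S = 73.8%
(the 1/255 factors cancel in S and H, so raw channel differences can be used)
Max is B' → H = 60 × ((R-G)/Δ + 4) = 60 × ((21-97)/118 + 4)
  -76/118 + 4 = -0.6440… + 4 = 3.3559…
  H = 60 × 3.3559… = 201.355…° → H = 201.4°
= HSL(201.4°, 73.8%, 31.4%)


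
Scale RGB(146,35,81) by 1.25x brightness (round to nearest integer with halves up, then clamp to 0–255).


Multiply each channel by 1.25, round half up, clamp to [0, 255]
R: 146×1.25 = 182.5 → round → 183
G: 35×1.25 = 43.75 → round → 44
B: 81×1.25 = 101.25 → round → 101
= RGB(183, 44, 101)


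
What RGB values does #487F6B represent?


48 → 72 (R)
7F → 127 (G)
6B → 107 (B)
= RGB(72, 127, 107)


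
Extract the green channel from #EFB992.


Color: #EFB992
R = EF = 239
G = B9 = 185
B = 92 = 146
Green = 185


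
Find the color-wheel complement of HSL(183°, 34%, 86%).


Complement = opposite side of color wheel = hue + 180°
H' = (183 + 180) mod 360 = 3°
S and L unchanged.
= HSL(3°, 34%, 86%)


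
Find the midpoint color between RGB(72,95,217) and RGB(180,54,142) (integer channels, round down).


Midpoint: each channel = ⌊(C₁+C₂)/2⌋
R: ⌊(72+180)/2⌋ = 126
G: ⌊(95+54)/2⌋ = 74
B: ⌊(217+142)/2⌋ = 179
= RGB(126, 74, 179)


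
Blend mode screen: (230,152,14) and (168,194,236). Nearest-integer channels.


Screen: C = 255 - (255-A)×(255-B)/255, rounded to nearest integer
R: 255 - (255-230)×(255-168)/255 = 255 - 2175/255 ≈ 255 - 8.529 = 246.471 → 246
G: 255 - (255-152)×(255-194)/255 = 255 - 6283/255 ≈ 255 - 24.639 = 230.361 → 230
B: 255 - (255-14)×(255-236)/255 = 255 - 4579/255 ≈ 255 - 17.957 = 237.043 → 237
= RGB(246, 230, 237)


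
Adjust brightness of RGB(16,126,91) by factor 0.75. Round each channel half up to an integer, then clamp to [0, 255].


Multiply each channel by 0.75, round half up, clamp to [0, 255]
R: 16×0.75 = 12
G: 126×0.75 = 94.5 → round → 95
B: 91×0.75 = 68.25 → round → 68
= RGB(12, 95, 68)


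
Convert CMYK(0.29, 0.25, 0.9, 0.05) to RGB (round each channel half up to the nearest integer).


R = 255 × (1-C) × (1-K) = 255 × 0.71 × 0.95 = 171.9975 → 172
G = 255 × (1-M) × (1-K) = 255 × 0.75 × 0.95 = 181.6875 → 182
B = 255 × (1-Y) × (1-K) = 255 × 0.10 × 0.95 = 24.225 → 24
= RGB(172, 182, 24)


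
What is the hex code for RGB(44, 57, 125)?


R = 44 → 2C (hex)
G = 57 → 39 (hex)
B = 125 → 7D (hex)
Hex = #2C397D


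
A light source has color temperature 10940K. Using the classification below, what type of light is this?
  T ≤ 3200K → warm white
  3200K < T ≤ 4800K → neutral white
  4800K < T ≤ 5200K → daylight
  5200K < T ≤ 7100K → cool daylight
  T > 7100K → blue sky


Temperature: 10940K
10940K > 7100K → blue sky
Classification: blue sky


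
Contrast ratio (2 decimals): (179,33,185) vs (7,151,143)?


Linearize each sRGB channel c=v/255: c/12.92 if c ≤ 0.04045 else ((c+0.055)/1.055)^2.4
L = 0.2126×R_lin + 0.7152×G_lin + 0.0722×B_lin
Color 1 (179,33,185):
  R=179: 179/255≈0.7020 > 0.04045 → ((0.7020+0.055)/1.055)^2.4 ≈ 0.45079
  G=33: 33/255≈0.1294 > 0.04045 → ((0.1294+0.055)/1.055)^2.4 ≈ 0.01521
  B=185: 185/255≈0.7255 > 0.04045 → ((0.7255+0.055)/1.055)^2.4 ≈ 0.48515
  L1 = 0.2126×0.45079 + 0.7152×0.01521 + 0.0722×0.48515 ≈ 0.14174
Color 2 (7,151,143):
  R=7: 7/255≈0.0275 ≤ 0.04045 → 0.0275/12.92 ≈ 0.00212
  G=151: 151/255≈0.5922 > 0.04045 → ((0.5922+0.055)/1.055)^2.4 ≈ 0.30947
  B=143: 143/255≈0.5608 > 0.04045 → ((0.5608+0.055)/1.055)^2.4 ≈ 0.27468
  L2 = 0.2126×0.00212 + 0.7152×0.30947 + 0.0722×0.27468 ≈ 0.24162
Lighter = 0.24162, Darker = 0.14174
Ratio = (L_lighter + 0.05) / (L_darker + 0.05)
Ratio = (0.24162 + 0.05) / (0.14174 + 0.05) = 0.29162 / 0.19174 ≈ 1.5209
Ratio ≈ 1.52:1


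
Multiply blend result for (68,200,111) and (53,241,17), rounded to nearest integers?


Multiply: C = A×B/255, rounded to nearest integer
R: 68×53/255 = 3604/255 ≈ 14.133 → 14
G: 200×241/255 = 48200/255 ≈ 189.020 → 189
B: 111×17/255 = 1887/255 ≈ 7.400 → 7
= RGB(14, 189, 7)


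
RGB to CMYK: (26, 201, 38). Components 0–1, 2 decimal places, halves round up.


R'=26/255≈0.1020, G'=201/255≈0.7882, B'=38/255≈0.1490
K = 1 - max(R',G',B') = 1 - 201/255 = 54/255 = 0.21176… → 0.21
(1-R'-K)/(1-K) simplifies to (max-R)/max with max = 201:
C = (201-26)/201 = 175/201 = 0.87064… → 0.87
M = (201-201)/201 = 0/201 = 0 → 0.00
Y = (201-38)/201 = 163/201 = 0.81094… → 0.81
= CMYK(0.87, 0.00, 0.81, 0.21)


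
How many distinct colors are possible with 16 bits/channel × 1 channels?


Total bits = 16 bits/channel × 1 channels = 16 bits
Distinct colors = 2^16
= 65,536 colors


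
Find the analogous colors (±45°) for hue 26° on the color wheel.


Base hue: 26°
Left analog: (26 - 45) mod 360 = 341°
Right analog: (26 + 45) mod 360 = 71°
Analogous hues = 341° and 71°


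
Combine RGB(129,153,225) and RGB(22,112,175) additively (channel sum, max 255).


Additive: each channel = min(255, C₁+C₂)
R: 129+22 = 151 → 151
G: 153+112 = 265 → 255
B: 225+175 = 400 → 255
= RGB(151, 255, 255)


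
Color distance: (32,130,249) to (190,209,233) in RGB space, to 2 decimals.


d = √[(R₁-R₂)² + (G₁-G₂)² + (B₁-B₂)²]
d = √[(32-190)² + (130-209)² + (249-233)²]
d = √[24964 + 6241 + 256]
d = √31461
d ≈ 177.37


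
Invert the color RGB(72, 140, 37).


Invert: (255-R, 255-G, 255-B)
R: 255-72 = 183
G: 255-140 = 115
B: 255-37 = 218
= RGB(183, 115, 218)


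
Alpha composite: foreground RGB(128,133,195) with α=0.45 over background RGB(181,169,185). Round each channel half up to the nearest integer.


C = α×F + (1-α)×B, with 1-α = 0.55
R: 0.45×128 + 0.55×181 = 57.60 + 99.55 = 157.15 → 157
G: 0.45×133 + 0.55×169 = 59.85 + 92.95 = 152.80 → 153
B: 0.45×195 + 0.55×185 = 87.75 + 101.75 = 189.50 → 190
= RGB(157, 153, 190)


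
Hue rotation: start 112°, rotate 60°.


New hue = (H + rotation) mod 360
New hue = (112 + 60) mod 360
= 172 mod 360
= 172°


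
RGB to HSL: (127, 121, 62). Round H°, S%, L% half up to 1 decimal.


Normalize: R'=127/255≈0.4980, G'=121/255≈0.4745, B'=62/255≈0.2431
Max=127/255, Min=62/255, Δ=Max-Min=65/255
L = (Max+Min)/2 = (127+62)/510 = 189/510 = 0.37058… → L = 37.1%
L ≤ 0.5 → S = Δ/(Max+Min) = 65/(127+62) = 65/189 = 0.34391… → S = 34.4%
(the 1/255 factors cancel in S and H, so raw channel differences can be used)
Max is R' → H = 60 × (((G-B)/Δ) mod 6) = 60 × (((121-62)/65) mod 6)
  59/65 = 0.9076…
  H = 60 × 0.9076… = 54.461…° → H = 54.5°
= HSL(54.5°, 34.4%, 37.1%)


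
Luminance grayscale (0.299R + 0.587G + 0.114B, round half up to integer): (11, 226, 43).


Gray = 0.299×R + 0.587×G + 0.114×B
Gray = 0.299×11 + 0.587×226 + 0.114×43
Gray = 3.289 + 132.662 + 4.902
Gray = 140.853 → round half up → 141
Gray = 141


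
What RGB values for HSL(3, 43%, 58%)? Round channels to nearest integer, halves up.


H=3°, S=0.43, L=0.58
C = (1-|2L-1|)×S = (1-|0.16|)×0.43 = 0.3612
H' = H/60 = 3/60 ≈ 0.0500; X = C×(1-|H' mod 2 - 1|) = 0.01806
m = L - C/2 = 0.58 - 0.1806 = 0.3994
Sector ⌊H'⌋ = 0 → (R',G',B') = (0.3612, 0.01806, 0.0)
RGB = ((R'+m)×255, (G'+m)×255, (B'+m)×255) = (193.953, 106.4523, 101.847)
Round half up → RGB(194, 106, 102)


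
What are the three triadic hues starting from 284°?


Triadic: equally spaced at 120° intervals
H1 = 284°
H2 = (284 + 120) mod 360 = 44°
H3 = (284 + 240) mod 360 = 164°
Triadic = 284°, 44°, 164°


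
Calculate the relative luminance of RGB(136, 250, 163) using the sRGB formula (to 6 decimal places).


Linearize each channel (sRGB transfer function): c = v/255; c_lin = c/12.92 if c ≤ 0.04045, else ((c+0.055)/1.055)^2.4
  R: 136/255 ≈ 0.533333 > 0.04045 → ((0.533333+0.055)/1.055)^2.4 ≈ 0.246201
  G: 250/255 ≈ 0.980392 > 0.04045 → ((0.980392+0.055)/1.055)^2.4 ≈ 0.955973
  B: 163/255 ≈ 0.639216 > 0.04045 → ((0.639216+0.055)/1.055)^2.4 ≈ 0.366253
R_lin = 0.246201, G_lin = 0.955973, B_lin = 0.366253
L = 0.2126×R + 0.7152×G + 0.0722×B
L = 0.2126×0.246201 + 0.7152×0.955973 + 0.0722×0.366253
L ≈ 0.762498


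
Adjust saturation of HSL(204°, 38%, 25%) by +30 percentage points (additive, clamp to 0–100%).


Original S = 38%
Adjustment = +30 percentage points
New S = 38 + (30) = 68
Clamp to [0, 100] → 68
= HSL(204°, 68%, 25%)


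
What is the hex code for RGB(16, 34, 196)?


R = 16 → 10 (hex)
G = 34 → 22 (hex)
B = 196 → C4 (hex)
Hex = #1022C4


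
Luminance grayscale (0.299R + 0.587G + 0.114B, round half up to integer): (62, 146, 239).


Gray = 0.299×R + 0.587×G + 0.114×B
Gray = 0.299×62 + 0.587×146 + 0.114×239
Gray = 18.538 + 85.702 + 27.246
Gray = 131.486 → round half up → 131
Gray = 131


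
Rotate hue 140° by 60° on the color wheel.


New hue = (H + rotation) mod 360
New hue = (140 + 60) mod 360
= 200 mod 360
= 200°


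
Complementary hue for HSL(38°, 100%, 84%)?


Complement = opposite side of color wheel = hue + 180°
H' = (38 + 180) mod 360 = 218°
S and L unchanged.
= HSL(218°, 100%, 84%)


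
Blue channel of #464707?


Color: #464707
R = 46 = 70
G = 47 = 71
B = 07 = 7
Blue = 7


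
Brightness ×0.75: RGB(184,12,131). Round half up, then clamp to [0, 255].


Multiply each channel by 0.75, round half up, clamp to [0, 255]
R: 184×0.75 = 138
G: 12×0.75 = 9
B: 131×0.75 = 98.25 → round → 98
= RGB(138, 9, 98)


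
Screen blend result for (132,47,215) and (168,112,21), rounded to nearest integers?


Screen: C = 255 - (255-A)×(255-B)/255, rounded to nearest integer
R: 255 - (255-132)×(255-168)/255 = 255 - 10701/255 ≈ 255 - 41.965 = 213.035 → 213
G: 255 - (255-47)×(255-112)/255 = 255 - 29744/255 ≈ 255 - 116.643 = 138.357 → 138
B: 255 - (255-215)×(255-21)/255 = 255 - 9360/255 ≈ 255 - 36.706 = 218.294 → 218
= RGB(213, 138, 218)


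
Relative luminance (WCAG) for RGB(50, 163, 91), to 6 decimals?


Linearize each channel (sRGB transfer function): c = v/255; c_lin = c/12.92 if c ≤ 0.04045, else ((c+0.055)/1.055)^2.4
  R: 50/255 ≈ 0.196078 > 0.04045 → ((0.196078+0.055)/1.055)^2.4 ≈ 0.031896
  G: 163/255 ≈ 0.639216 > 0.04045 → ((0.639216+0.055)/1.055)^2.4 ≈ 0.366253
  B: 91/255 ≈ 0.356863 > 0.04045 → ((0.356863+0.055)/1.055)^2.4 ≈ 0.104616
R_lin = 0.031896, G_lin = 0.366253, B_lin = 0.104616
L = 0.2126×R + 0.7152×G + 0.0722×B
L = 0.2126×0.031896 + 0.7152×0.366253 + 0.0722×0.104616
L ≈ 0.276278


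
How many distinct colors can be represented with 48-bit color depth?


Colors = 2^bits = 2^48
= 281,474,976,710,656 colors


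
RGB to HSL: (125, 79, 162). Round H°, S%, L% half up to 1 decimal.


Normalize: R'=125/255≈0.4902, G'=79/255≈0.3098, B'=162/255≈0.6353
Max=162/255, Min=79/255, Δ=Max-Min=83/255
L = (Max+Min)/2 = (162+79)/510 = 241/510 = 0.47254… → L = 47.3%
L ≤ 0.5 → S = Δ/(Max+Min) = 83/(162+79) = 83/241 = 0.34439… → S = 34.4%
(the 1/255 factors cancel in S and H, so raw channel differences can be used)
Max is B' → H = 60 × ((R-G)/Δ + 4) = 60 × ((125-79)/83 + 4)
  46/83 + 4 = 0.5542… + 4 = 4.5542…
  H = 60 × 4.5542… = 273.253…° → H = 273.3°
= HSL(273.3°, 34.4%, 47.3%)


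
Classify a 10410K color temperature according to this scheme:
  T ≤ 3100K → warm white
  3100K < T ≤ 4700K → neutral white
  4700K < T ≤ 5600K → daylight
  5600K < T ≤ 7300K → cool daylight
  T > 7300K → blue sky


Temperature: 10410K
10410K > 7300K → blue sky
Classification: blue sky


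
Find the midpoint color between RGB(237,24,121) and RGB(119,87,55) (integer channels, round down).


Midpoint: each channel = ⌊(C₁+C₂)/2⌋
R: ⌊(237+119)/2⌋ = 178
G: ⌊(24+87)/2⌋ = 55
B: ⌊(121+55)/2⌋ = 88
= RGB(178, 55, 88)


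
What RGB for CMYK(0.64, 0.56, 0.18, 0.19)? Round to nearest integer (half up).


R = 255 × (1-C) × (1-K) = 255 × 0.36 × 0.81 = 74.358 → 74
G = 255 × (1-M) × (1-K) = 255 × 0.44 × 0.81 = 90.882 → 91
B = 255 × (1-Y) × (1-K) = 255 × 0.82 × 0.81 = 169.371 → 169
= RGB(74, 91, 169)


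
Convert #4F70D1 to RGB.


4F → 79 (R)
70 → 112 (G)
D1 → 209 (B)
= RGB(79, 112, 209)


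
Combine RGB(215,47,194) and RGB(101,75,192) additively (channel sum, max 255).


Additive: each channel = min(255, C₁+C₂)
R: 215+101 = 316 → 255
G: 47+75 = 122 → 122
B: 194+192 = 386 → 255
= RGB(255, 122, 255)


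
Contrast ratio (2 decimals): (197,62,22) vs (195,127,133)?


Linearize each sRGB channel c=v/255: c/12.92 if c ≤ 0.04045 else ((c+0.055)/1.055)^2.4
L = 0.2126×R_lin + 0.7152×G_lin + 0.0722×B_lin
Color 1 (197,62,22):
  R=197: 197/255≈0.7725 > 0.04045 → ((0.7725+0.055)/1.055)^2.4 ≈ 0.55834
  G=62: 62/255≈0.2431 > 0.04045 → ((0.2431+0.055)/1.055)^2.4 ≈ 0.04817
  B=22: 22/255≈0.0863 > 0.04045 → ((0.0863+0.055)/1.055)^2.4 ≈ 0.00802
  L1 = 0.2126×0.55834 + 0.7152×0.04817 + 0.0722×0.00802 ≈ 0.15373
Color 2 (195,127,133):
  R=195: 195/255≈0.7647 > 0.04045 → ((0.7647+0.055)/1.055)^2.4 ≈ 0.54572
  G=127: 127/255≈0.4980 > 0.04045 → ((0.4980+0.055)/1.055)^2.4 ≈ 0.21223
  B=133: 133/255≈0.5216 > 0.04045 → ((0.5216+0.055)/1.055)^2.4 ≈ 0.23455
  L2 = 0.2126×0.54572 + 0.7152×0.21223 + 0.0722×0.23455 ≈ 0.28474
Lighter = 0.28474, Darker = 0.15373
Ratio = (L_lighter + 0.05) / (L_darker + 0.05)
Ratio = (0.28474 + 0.05) / (0.15373 + 0.05) = 0.33474 / 0.20373 ≈ 1.6430
Ratio ≈ 1.64:1


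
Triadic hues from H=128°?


Triadic: equally spaced at 120° intervals
H1 = 128°
H2 = (128 + 120) mod 360 = 248°
H3 = (128 + 240) mod 360 = 8°
Triadic = 128°, 248°, 8°


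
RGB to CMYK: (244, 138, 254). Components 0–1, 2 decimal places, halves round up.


R'=244/255≈0.9569, G'=138/255≈0.5412, B'=254/255≈0.9961
K = 1 - max(R',G',B') = 1 - 254/255 = 1/255 = 0.00392… → 0.00
(1-R'-K)/(1-K) simplifies to (max-R)/max with max = 254:
C = (254-244)/254 = 10/254 = 0.03937… → 0.04
M = (254-138)/254 = 116/254 = 0.45669… → 0.46
Y = (254-254)/254 = 0/254 = 0 → 0.00
= CMYK(0.04, 0.46, 0.00, 0.00)


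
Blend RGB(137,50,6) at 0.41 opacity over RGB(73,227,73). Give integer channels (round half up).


C = α×F + (1-α)×B, with 1-α = 0.59
R: 0.41×137 + 0.59×73 = 56.17 + 43.07 = 99.24 → 99
G: 0.41×50 + 0.59×227 = 20.50 + 133.93 = 154.43 → 154
B: 0.41×6 + 0.59×73 = 2.46 + 43.07 = 45.53 → 46
= RGB(99, 154, 46)


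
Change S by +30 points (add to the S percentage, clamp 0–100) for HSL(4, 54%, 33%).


Original S = 54%
Adjustment = +30 percentage points
New S = 54 + (30) = 84
Clamp to [0, 100] → 84
= HSL(4°, 84%, 33%)


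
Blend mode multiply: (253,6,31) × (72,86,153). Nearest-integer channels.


Multiply: C = A×B/255, rounded to nearest integer
R: 253×72/255 = 18216/255 ≈ 71.435 → 71
G: 6×86/255 = 516/255 ≈ 2.024 → 2
B: 31×153/255 = 4743/255 ≈ 18.600 → 19
= RGB(71, 2, 19)


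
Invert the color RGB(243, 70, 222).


Invert: (255-R, 255-G, 255-B)
R: 255-243 = 12
G: 255-70 = 185
B: 255-222 = 33
= RGB(12, 185, 33)


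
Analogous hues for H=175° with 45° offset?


Base hue: 175°
Left analog: (175 - 45) mod 360 = 130°
Right analog: (175 + 45) mod 360 = 220°
Analogous hues = 130° and 220°


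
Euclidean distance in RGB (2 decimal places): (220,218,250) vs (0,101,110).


d = √[(R₁-R₂)² + (G₁-G₂)² + (B₁-B₂)²]
d = √[(220-0)² + (218-101)² + (250-110)²]
d = √[48400 + 13689 + 19600]
d = √81689
d ≈ 285.81


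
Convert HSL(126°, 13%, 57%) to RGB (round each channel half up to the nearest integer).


H=126°, S=0.13, L=0.57
C = (1-|2L-1|)×S = (1-|0.14|)×0.13 = 0.1118
H' = H/60 = 126/60 ≈ 2.1000; X = C×(1-|H' mod 2 - 1|) = 0.01118
m = L - C/2 = 0.57 - 0.0559 = 0.5141
Sector ⌊H'⌋ = 2 → (R',G',B') = (0.0, 0.1118, 0.01118)
RGB = ((R'+m)×255, (G'+m)×255, (B'+m)×255) = (131.0955, 159.6045, 133.9464)
Round half up → RGB(131, 160, 134)


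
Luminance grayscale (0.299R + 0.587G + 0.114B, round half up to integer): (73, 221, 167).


Gray = 0.299×R + 0.587×G + 0.114×B
Gray = 0.299×73 + 0.587×221 + 0.114×167
Gray = 21.827 + 129.727 + 19.038
Gray = 170.592 → round half up → 171
Gray = 171


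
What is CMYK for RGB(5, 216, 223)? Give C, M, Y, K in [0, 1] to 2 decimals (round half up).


R'=5/255≈0.0196, G'=216/255≈0.8471, B'=223/255≈0.8745
K = 1 - max(R',G',B') = 1 - 223/255 = 32/255 = 0.12549… → 0.13
(1-R'-K)/(1-K) simplifies to (max-R)/max with max = 223:
C = (223-5)/223 = 218/223 = 0.97757… → 0.98
M = (223-216)/223 = 7/223 = 0.03139… → 0.03
Y = (223-223)/223 = 0/223 = 0 → 0.00
= CMYK(0.98, 0.03, 0.00, 0.13)


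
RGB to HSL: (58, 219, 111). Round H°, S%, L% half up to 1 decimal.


Normalize: R'=58/255≈0.2275, G'=219/255≈0.8588, B'=111/255≈0.4353
Max=219/255, Min=58/255, Δ=Max-Min=161/255
L = (Max+Min)/2 = (219+58)/510 = 277/510 = 0.54313… → L = 54.3%
L > 0.5 → S = Δ/(2-Max-Min) = 161/(510-219-58) = 161/233 = 0.69098… → S = 69.1%
(the 1/255 factors cancel in S and H, so raw channel differences can be used)
Max is G' → H = 60 × ((B-R)/Δ + 2) = 60 × ((111-58)/161 + 2)
  53/161 + 2 = 0.3291… + 2 = 2.3291…
  H = 60 × 2.3291… = 139.751…° → H = 139.8°
= HSL(139.8°, 69.1%, 54.3%)


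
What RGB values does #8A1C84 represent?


8A → 138 (R)
1C → 28 (G)
84 → 132 (B)
= RGB(138, 28, 132)


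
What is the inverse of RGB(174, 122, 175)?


Invert: (255-R, 255-G, 255-B)
R: 255-174 = 81
G: 255-122 = 133
B: 255-175 = 80
= RGB(81, 133, 80)


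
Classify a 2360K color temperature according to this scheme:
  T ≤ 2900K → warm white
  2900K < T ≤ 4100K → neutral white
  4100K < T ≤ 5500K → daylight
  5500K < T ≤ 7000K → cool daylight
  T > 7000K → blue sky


Temperature: 2360K
2360K ≤ 2900K → warm white
Classification: warm white


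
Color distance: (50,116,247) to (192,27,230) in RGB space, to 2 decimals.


d = √[(R₁-R₂)² + (G₁-G₂)² + (B₁-B₂)²]
d = √[(50-192)² + (116-27)² + (247-230)²]
d = √[20164 + 7921 + 289]
d = √28374
d ≈ 168.45


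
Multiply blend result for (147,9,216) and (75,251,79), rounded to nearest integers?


Multiply: C = A×B/255, rounded to nearest integer
R: 147×75/255 = 11025/255 ≈ 43.235 → 43
G: 9×251/255 = 2259/255 ≈ 8.859 → 9
B: 216×79/255 = 17064/255 ≈ 66.918 → 67
= RGB(43, 9, 67)


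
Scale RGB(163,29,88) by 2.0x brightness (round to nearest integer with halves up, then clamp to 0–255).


Multiply each channel by 2.0, round half up, clamp to [0, 255]
R: 163×2.0 = 326 → clamp → 255
G: 29×2.0 = 58
B: 88×2.0 = 176
= RGB(255, 58, 176)


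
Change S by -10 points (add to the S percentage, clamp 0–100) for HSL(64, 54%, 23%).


Original S = 54%
Adjustment = -10 percentage points
New S = 54 + (-10) = 44
Clamp to [0, 100] → 44
= HSL(64°, 44%, 23%)


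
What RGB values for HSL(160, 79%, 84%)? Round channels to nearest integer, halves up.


H=160°, S=0.79, L=0.84
C = (1-|2L-1|)×S = (1-|0.68|)×0.79 = 0.2528
H' = H/60 = 160/60 ≈ 2.6667; X = C×(1-|H' mod 2 - 1|) ≈ 0.1685
m = L - C/2 = 0.84 - 0.1264 = 0.7136
Sector ⌊H'⌋ = 2 → (R',G',B') = (0.0, 0.2528, ≈0.1685)
RGB = ((R'+m)×255, (G'+m)×255, (B'+m)×255) = (181.968, 246.432, 224.944)
Round half up → RGB(182, 246, 225)


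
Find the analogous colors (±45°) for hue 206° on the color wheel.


Base hue: 206°
Left analog: (206 - 45) mod 360 = 161°
Right analog: (206 + 45) mod 360 = 251°
Analogous hues = 161° and 251°


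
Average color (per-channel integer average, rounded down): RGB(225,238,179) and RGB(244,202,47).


Midpoint: each channel = ⌊(C₁+C₂)/2⌋
R: ⌊(225+244)/2⌋ = 234
G: ⌊(238+202)/2⌋ = 220
B: ⌊(179+47)/2⌋ = 113
= RGB(234, 220, 113)


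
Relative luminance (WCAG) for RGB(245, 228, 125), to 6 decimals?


Linearize each channel (sRGB transfer function): c = v/255; c_lin = c/12.92 if c ≤ 0.04045, else ((c+0.055)/1.055)^2.4
  R: 245/255 ≈ 0.960784 > 0.04045 → ((0.960784+0.055)/1.055)^2.4 ≈ 0.913099
  G: 228/255 ≈ 0.894118 > 0.04045 → ((0.894118+0.055)/1.055)^2.4 ≈ 0.775822
  B: 125/255 ≈ 0.490196 > 0.04045 → ((0.490196+0.055)/1.055)^2.4 ≈ 0.205079
R_lin = 0.913099, G_lin = 0.775822, B_lin = 0.205079
L = 0.2126×R + 0.7152×G + 0.0722×B
L = 0.2126×0.913099 + 0.7152×0.775822 + 0.0722×0.205079
L ≈ 0.763800


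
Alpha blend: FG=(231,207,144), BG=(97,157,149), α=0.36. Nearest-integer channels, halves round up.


C = α×F + (1-α)×B, with 1-α = 0.64
R: 0.36×231 + 0.64×97 = 83.16 + 62.08 = 145.24 → 145
G: 0.36×207 + 0.64×157 = 74.52 + 100.48 = 175.00 → 175
B: 0.36×144 + 0.64×149 = 51.84 + 95.36 = 147.20 → 147
= RGB(145, 175, 147)


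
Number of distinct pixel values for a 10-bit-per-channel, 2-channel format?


Total bits = 10 bits/channel × 2 channels = 20 bits
Distinct pixel values = 2^20
= 1,048,576 pixel values


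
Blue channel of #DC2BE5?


Color: #DC2BE5
R = DC = 220
G = 2B = 43
B = E5 = 229
Blue = 229


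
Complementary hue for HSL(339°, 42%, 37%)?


Complement = opposite side of color wheel = hue + 180°
H' = (339 + 180) mod 360 = 159°
S and L unchanged.
= HSL(159°, 42%, 37%)


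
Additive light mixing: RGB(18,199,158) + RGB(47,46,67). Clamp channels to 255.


Additive: each channel = min(255, C₁+C₂)
R: 18+47 = 65 → 65
G: 199+46 = 245 → 245
B: 158+67 = 225 → 225
= RGB(65, 245, 225)


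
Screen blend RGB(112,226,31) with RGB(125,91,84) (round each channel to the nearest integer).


Screen: C = 255 - (255-A)×(255-B)/255, rounded to nearest integer
R: 255 - (255-112)×(255-125)/255 = 255 - 18590/255 ≈ 255 - 72.902 = 182.098 → 182
G: 255 - (255-226)×(255-91)/255 = 255 - 4756/255 ≈ 255 - 18.651 = 236.349 → 236
B: 255 - (255-31)×(255-84)/255 = 255 - 38304/255 ≈ 255 - 150.212 = 104.788 → 105
= RGB(182, 236, 105)
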